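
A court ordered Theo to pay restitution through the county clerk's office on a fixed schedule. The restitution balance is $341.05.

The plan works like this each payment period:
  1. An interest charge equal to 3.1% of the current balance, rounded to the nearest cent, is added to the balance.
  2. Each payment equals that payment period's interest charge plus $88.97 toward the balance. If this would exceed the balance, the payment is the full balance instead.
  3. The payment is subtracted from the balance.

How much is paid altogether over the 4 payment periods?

$366.79

Payment period 1: $341.05 +$10.57 interest = $351.62; pay $99.54 → $252.08
Payment period 2: $252.08 +$7.81 interest = $259.89; pay $96.78 → $163.11
Payment period 3: $163.11 +$5.06 interest = $168.17; pay $94.03 → $74.14
Payment period 4: $74.14 +$2.30 interest = $76.44; pay $76.44 → $0.00
Total paid: $366.79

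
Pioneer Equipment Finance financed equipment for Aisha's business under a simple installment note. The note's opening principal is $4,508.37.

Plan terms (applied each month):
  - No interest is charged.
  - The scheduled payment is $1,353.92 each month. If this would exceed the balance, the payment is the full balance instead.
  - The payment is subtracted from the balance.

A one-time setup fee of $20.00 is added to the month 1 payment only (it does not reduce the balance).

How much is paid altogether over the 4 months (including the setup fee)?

$4,528.37

Month 1: opening $4,508.37; payment $1,353.92 (+ $20.00 fee); balance $3,154.45
Month 2: opening $3,154.45; payment $1,353.92; balance $1,800.53
Month 3: opening $1,800.53; payment $1,353.92; balance $446.61
Month 4: opening $446.61; payment $446.61; balance $0.00
Total paid: $4,528.37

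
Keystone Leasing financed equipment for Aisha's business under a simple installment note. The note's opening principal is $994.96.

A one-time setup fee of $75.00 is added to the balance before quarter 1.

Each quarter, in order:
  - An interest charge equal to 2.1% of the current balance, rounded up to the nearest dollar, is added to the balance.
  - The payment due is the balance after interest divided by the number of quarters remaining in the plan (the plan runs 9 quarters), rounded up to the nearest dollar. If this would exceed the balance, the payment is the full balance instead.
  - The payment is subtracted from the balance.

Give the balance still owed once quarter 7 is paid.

Quarter 1: opening $1,069.96; interest $23.00 → $1,092.96; payment $122.00; balance $970.96
Quarter 2: opening $970.96; interest $21.00 → $991.96; payment $124.00; balance $867.96
Quarter 3: opening $867.96; interest $19.00 → $886.96; payment $127.00; balance $759.96
Quarter 4: opening $759.96; interest $16.00 → $775.96; payment $130.00; balance $645.96
Quarter 5: opening $645.96; interest $14.00 → $659.96; payment $132.00; balance $527.96
Quarter 6: opening $527.96; interest $12.00 → $539.96; payment $135.00; balance $404.96
Quarter 7: opening $404.96; interest $9.00 → $413.96; payment $138.00; balance $275.96

$275.96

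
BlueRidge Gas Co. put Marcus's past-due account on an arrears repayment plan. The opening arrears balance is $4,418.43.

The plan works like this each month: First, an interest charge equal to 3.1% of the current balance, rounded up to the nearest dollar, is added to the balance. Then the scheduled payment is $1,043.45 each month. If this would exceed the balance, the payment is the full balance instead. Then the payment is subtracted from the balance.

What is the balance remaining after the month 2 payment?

Month 1: $4,418.43 +$137.00 interest = $4,555.43; pay $1,043.45 → $3,511.98
Month 2: $3,511.98 +$109.00 interest = $3,620.98; pay $1,043.45 → $2,577.53

$2,577.53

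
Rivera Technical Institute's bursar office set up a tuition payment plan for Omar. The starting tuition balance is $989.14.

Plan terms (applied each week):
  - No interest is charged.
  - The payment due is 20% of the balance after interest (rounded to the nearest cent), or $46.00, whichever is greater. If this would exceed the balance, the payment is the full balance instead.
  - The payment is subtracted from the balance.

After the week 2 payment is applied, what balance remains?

$633.05

Week 1: opening $989.14; payment $197.83; balance $791.31
Week 2: opening $791.31; payment $158.26; balance $633.05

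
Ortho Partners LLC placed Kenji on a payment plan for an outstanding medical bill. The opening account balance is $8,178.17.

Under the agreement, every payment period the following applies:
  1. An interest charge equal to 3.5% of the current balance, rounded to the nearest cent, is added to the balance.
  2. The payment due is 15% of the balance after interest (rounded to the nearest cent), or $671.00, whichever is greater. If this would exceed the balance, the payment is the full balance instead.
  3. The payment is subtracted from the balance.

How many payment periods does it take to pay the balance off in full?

13

# | Opening | Interest | Payment | End bal
1 | $8,178.17 | $286.24 | $1,269.66 | $7,194.75
2 | $7,194.75 | $251.82 | $1,116.99 | $6,329.58
3 | $6,329.58 | $221.54 | $982.67 | $5,568.45
4 | $5,568.45 | $194.90 | $864.50 | $4,898.85
5 | $4,898.85 | $171.46 | $760.55 | $4,309.76
6 | $4,309.76 | $150.84 | $671.00 | $3,789.60
7 | $3,789.60 | $132.64 | $671.00 | $3,251.24
8 | $3,251.24 | $113.79 | $671.00 | $2,694.03
9 | $2,694.03 | $94.29 | $671.00 | $2,117.32
10 | $2,117.32 | $74.11 | $671.00 | $1,520.43
11 | $1,520.43 | $53.22 | $671.00 | $902.65
12 | $902.65 | $31.59 | $671.00 | $263.24
13 | $263.24 | $9.21 | $272.45 | $0.00
Balance reaches $0.00 in payment period 13.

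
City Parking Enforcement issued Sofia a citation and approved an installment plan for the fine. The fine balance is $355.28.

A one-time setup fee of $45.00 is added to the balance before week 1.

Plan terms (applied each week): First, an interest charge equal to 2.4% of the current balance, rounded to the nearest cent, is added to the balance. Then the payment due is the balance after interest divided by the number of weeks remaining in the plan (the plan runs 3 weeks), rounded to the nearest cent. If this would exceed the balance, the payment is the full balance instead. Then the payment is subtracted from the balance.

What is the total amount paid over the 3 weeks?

Week 1: opening $400.28; interest $9.61 → $409.89; payment $136.63; balance $273.26
Week 2: opening $273.26; interest $6.56 → $279.82; payment $139.91; balance $139.91
Week 3: opening $139.91; interest $3.36 → $143.27; payment $143.27; balance $0.00
Total paid: $419.81

$419.81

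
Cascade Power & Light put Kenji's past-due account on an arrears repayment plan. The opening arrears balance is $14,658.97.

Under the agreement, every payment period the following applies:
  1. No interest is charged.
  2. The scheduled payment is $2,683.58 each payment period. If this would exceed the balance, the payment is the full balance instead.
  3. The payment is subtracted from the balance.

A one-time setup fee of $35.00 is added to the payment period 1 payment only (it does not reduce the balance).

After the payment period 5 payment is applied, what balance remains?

# | Opening | Payment | Fee | End bal
1 | $14,658.97 | $2,683.58 | $35.00 | $11,975.39
2 | $11,975.39 | $2,683.58 | — | $9,291.81
3 | $9,291.81 | $2,683.58 | — | $6,608.23
4 | $6,608.23 | $2,683.58 | — | $3,924.65
5 | $3,924.65 | $2,683.58 | — | $1,241.07

$1,241.07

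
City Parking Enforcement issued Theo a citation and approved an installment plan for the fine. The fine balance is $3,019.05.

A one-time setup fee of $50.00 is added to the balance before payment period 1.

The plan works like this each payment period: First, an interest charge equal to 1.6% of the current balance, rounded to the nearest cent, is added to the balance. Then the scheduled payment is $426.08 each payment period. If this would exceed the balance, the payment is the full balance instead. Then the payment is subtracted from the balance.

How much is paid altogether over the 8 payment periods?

$3,287.48

Payment period 1: opening $3,069.05; interest $49.10 → $3,118.15; payment $426.08; balance $2,692.07
Payment period 2: opening $2,692.07; interest $43.07 → $2,735.14; payment $426.08; balance $2,309.06
Payment period 3: opening $2,309.06; interest $36.94 → $2,346.00; payment $426.08; balance $1,919.92
Payment period 4: opening $1,919.92; interest $30.72 → $1,950.64; payment $426.08; balance $1,524.56
Payment period 5: opening $1,524.56; interest $24.39 → $1,548.95; payment $426.08; balance $1,122.87
Payment period 6: opening $1,122.87; interest $17.97 → $1,140.84; payment $426.08; balance $714.76
Payment period 7: opening $714.76; interest $11.44 → $726.20; payment $426.08; balance $300.12
Payment period 8: opening $300.12; interest $4.80 → $304.92; payment $304.92; balance $0.00
Total paid: $3,287.48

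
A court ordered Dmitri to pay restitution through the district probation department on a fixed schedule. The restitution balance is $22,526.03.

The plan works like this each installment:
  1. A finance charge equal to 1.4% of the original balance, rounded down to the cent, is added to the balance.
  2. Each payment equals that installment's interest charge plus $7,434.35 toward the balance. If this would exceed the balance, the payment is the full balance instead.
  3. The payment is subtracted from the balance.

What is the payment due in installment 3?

$7,749.71

Installment 1: $22,526.03 +$315.36 interest = $22,841.39; pay $7,749.71 → $15,091.68
Installment 2: $15,091.68 +$315.36 interest = $15,407.04; pay $7,749.71 → $7,657.33
Installment 3: $7,657.33 +$315.36 interest = $7,972.69; pay $7,749.71 → $222.98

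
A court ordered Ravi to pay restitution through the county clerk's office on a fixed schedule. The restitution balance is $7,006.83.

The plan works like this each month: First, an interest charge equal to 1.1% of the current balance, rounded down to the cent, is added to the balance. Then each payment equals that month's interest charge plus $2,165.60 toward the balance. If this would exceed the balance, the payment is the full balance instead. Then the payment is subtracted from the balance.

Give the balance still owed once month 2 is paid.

Month 1: opening $7,006.83; interest $77.07 → $7,083.90; payment $2,242.67; balance $4,841.23
Month 2: opening $4,841.23; interest $53.25 → $4,894.48; payment $2,218.85; balance $2,675.63

$2,675.63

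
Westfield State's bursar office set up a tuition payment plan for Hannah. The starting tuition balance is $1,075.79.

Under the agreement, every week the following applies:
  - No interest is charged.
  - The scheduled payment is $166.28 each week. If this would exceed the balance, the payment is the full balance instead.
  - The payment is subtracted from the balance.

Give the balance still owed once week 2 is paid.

$743.23

Week 1: opening $1,075.79; payment $166.28; balance $909.51
Week 2: opening $909.51; payment $166.28; balance $743.23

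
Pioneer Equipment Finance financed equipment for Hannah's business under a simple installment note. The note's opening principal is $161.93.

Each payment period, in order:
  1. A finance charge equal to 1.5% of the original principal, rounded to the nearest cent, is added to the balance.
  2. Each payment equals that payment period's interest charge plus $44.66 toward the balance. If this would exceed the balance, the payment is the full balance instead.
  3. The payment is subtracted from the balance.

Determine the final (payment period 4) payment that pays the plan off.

$30.38

Payment period 1: $161.93 +$2.43 interest = $164.36; pay $47.09 → $117.27
Payment period 2: $117.27 +$2.43 interest = $119.70; pay $47.09 → $72.61
Payment period 3: $72.61 +$2.43 interest = $75.04; pay $47.09 → $27.95
Payment period 4: $27.95 +$2.43 interest = $30.38; pay $30.38 → $0.00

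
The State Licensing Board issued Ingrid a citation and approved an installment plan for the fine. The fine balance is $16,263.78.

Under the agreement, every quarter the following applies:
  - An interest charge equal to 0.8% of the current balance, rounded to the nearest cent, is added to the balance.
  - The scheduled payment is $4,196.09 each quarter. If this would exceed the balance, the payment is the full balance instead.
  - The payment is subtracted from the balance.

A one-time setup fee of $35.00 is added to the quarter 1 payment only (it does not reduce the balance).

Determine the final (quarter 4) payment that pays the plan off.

$3,999.73

Quarter 1: $16,263.78 +$130.11 interest = $16,393.89; pay $4,196.09 (+ $35.00 fee) → $12,197.80
Quarter 2: $12,197.80 +$97.58 interest = $12,295.38; pay $4,196.09 → $8,099.29
Quarter 3: $8,099.29 +$64.79 interest = $8,164.08; pay $4,196.09 → $3,967.99
Quarter 4: $3,967.99 +$31.74 interest = $3,999.73; pay $3,999.73 → $0.00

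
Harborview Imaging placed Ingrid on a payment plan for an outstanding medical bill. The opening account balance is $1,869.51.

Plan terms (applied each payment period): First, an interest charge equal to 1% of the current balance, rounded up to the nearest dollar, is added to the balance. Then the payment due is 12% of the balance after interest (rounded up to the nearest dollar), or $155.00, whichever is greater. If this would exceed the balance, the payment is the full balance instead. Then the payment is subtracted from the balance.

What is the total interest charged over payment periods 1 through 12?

$121.00

# | Opening | Interest | Payment | End bal
1 | $1,869.51 | $19.00 | $227.00 | $1,661.51
2 | $1,661.51 | $17.00 | $202.00 | $1,476.51
3 | $1,476.51 | $15.00 | $179.00 | $1,312.51
4 | $1,312.51 | $14.00 | $160.00 | $1,166.51
5 | $1,166.51 | $12.00 | $155.00 | $1,023.51
6 | $1,023.51 | $11.00 | $155.00 | $879.51
7 | $879.51 | $9.00 | $155.00 | $733.51
8 | $733.51 | $8.00 | $155.00 | $586.51
9 | $586.51 | $6.00 | $155.00 | $437.51
10 | $437.51 | $5.00 | $155.00 | $287.51
11 | $287.51 | $3.00 | $155.00 | $135.51
12 | $135.51 | $2.00 | $137.51 | $0.00
Total interest: $19.00 + $17.00 + $15.00 + $14.00 + $12.00 + $11.00 + $9.00 + $8.00 + $6.00 + $5.00 + $3.00 + $2.00 = $121.00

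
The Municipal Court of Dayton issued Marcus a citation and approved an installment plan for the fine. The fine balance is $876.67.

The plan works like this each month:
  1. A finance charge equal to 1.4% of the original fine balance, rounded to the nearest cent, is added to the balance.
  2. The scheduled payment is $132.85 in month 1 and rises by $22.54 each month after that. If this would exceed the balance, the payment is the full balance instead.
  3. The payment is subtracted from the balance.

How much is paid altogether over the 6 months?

$950.29

# | Opening | Interest | Payment | End bal
1 | $876.67 | $12.27 | $132.85 | $756.09
2 | $756.09 | $12.27 | $155.39 | $612.97
3 | $612.97 | $12.27 | $177.93 | $447.31
4 | $447.31 | $12.27 | $200.47 | $259.11
5 | $259.11 | $12.27 | $223.01 | $48.37
6 | $48.37 | $12.27 | $60.64 | $0.00
Total paid: $950.29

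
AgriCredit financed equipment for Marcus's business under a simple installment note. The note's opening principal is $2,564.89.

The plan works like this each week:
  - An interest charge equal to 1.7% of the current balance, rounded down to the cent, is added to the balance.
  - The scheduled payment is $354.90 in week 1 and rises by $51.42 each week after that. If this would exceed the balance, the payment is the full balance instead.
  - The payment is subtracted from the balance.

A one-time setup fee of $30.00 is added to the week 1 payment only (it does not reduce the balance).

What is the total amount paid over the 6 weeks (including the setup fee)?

# | Opening | Interest | Payment | Fee | End bal
1 | $2,564.89 | $43.60 | $354.90 | $30.00 | $2,253.59
2 | $2,253.59 | $38.31 | $406.32 | — | $1,885.58
3 | $1,885.58 | $32.05 | $457.74 | — | $1,459.89
4 | $1,459.89 | $24.81 | $509.16 | — | $975.54
5 | $975.54 | $16.58 | $560.58 | — | $431.54
6 | $431.54 | $7.33 | $438.87 | — | $0.00
Total paid: $2,757.57

$2,757.57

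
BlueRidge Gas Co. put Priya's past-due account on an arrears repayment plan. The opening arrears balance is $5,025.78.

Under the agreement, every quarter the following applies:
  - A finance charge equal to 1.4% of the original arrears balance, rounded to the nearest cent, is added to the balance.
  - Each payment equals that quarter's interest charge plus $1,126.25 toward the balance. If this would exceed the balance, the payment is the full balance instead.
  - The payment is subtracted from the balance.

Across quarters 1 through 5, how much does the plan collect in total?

$5,377.58

Quarter 1: opening $5,025.78; interest $70.36 → $5,096.14; payment $1,196.61; balance $3,899.53
Quarter 2: opening $3,899.53; interest $70.36 → $3,969.89; payment $1,196.61; balance $2,773.28
Quarter 3: opening $2,773.28; interest $70.36 → $2,843.64; payment $1,196.61; balance $1,647.03
Quarter 4: opening $1,647.03; interest $70.36 → $1,717.39; payment $1,196.61; balance $520.78
Quarter 5: opening $520.78; interest $70.36 → $591.14; payment $591.14; balance $0.00
Total paid: $5,377.58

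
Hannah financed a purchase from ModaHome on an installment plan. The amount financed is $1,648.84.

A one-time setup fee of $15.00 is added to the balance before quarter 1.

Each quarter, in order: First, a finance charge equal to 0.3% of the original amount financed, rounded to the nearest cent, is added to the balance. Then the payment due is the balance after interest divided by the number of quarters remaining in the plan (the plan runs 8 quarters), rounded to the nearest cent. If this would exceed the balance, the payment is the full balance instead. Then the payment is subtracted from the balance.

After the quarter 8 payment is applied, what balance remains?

Quarter 1: $1,663.84 +$4.95 interest = $1,668.79; pay $208.60 → $1,460.19
Quarter 2: $1,460.19 +$4.95 interest = $1,465.14; pay $209.31 → $1,255.83
Quarter 3: $1,255.83 +$4.95 interest = $1,260.78; pay $210.13 → $1,050.65
Quarter 4: $1,050.65 +$4.95 interest = $1,055.60; pay $211.12 → $844.48
Quarter 5: $844.48 +$4.95 interest = $849.43; pay $212.36 → $637.07
Quarter 6: $637.07 +$4.95 interest = $642.02; pay $214.01 → $428.01
Quarter 7: $428.01 +$4.95 interest = $432.96; pay $216.48 → $216.48
Quarter 8: $216.48 +$4.95 interest = $221.43; pay $221.43 → $0.00

$0.00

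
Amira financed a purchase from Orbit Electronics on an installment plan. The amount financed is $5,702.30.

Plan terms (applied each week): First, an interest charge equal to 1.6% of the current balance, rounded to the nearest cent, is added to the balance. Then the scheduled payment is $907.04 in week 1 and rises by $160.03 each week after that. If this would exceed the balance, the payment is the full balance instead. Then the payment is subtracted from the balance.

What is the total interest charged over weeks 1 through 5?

$297.74

Week 1: $5,702.30 +$91.24 interest = $5,793.54; pay $907.04 → $4,886.50
Week 2: $4,886.50 +$78.18 interest = $4,964.68; pay $1,067.07 → $3,897.61
Week 3: $3,897.61 +$62.36 interest = $3,959.97; pay $1,227.10 → $2,732.87
Week 4: $2,732.87 +$43.73 interest = $2,776.60; pay $1,387.13 → $1,389.47
Week 5: $1,389.47 +$22.23 interest = $1,411.70; pay $1,411.70 → $0.00
Total interest: $91.24 + $78.18 + $62.36 + $43.73 + $22.23 = $297.74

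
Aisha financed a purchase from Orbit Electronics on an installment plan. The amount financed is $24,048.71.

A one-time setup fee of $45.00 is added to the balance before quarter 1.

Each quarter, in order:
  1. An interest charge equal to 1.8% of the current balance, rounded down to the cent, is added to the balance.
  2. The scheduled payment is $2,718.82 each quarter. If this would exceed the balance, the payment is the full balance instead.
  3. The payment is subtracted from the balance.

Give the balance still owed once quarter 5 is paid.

$12,249.23

# | Opening | Interest | Payment | End bal
1 | $24,093.71 | $433.68 | $2,718.82 | $21,808.57
2 | $21,808.57 | $392.55 | $2,718.82 | $19,482.30
3 | $19,482.30 | $350.68 | $2,718.82 | $17,114.16
4 | $17,114.16 | $308.05 | $2,718.82 | $14,703.39
5 | $14,703.39 | $264.66 | $2,718.82 | $12,249.23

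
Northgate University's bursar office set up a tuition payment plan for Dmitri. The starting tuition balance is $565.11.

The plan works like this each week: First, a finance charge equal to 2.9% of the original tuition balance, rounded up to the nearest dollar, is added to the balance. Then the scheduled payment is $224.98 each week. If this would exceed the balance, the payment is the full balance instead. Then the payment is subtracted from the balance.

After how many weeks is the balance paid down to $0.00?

Week 1: $565.11 +$17.00 interest = $582.11; pay $224.98 → $357.13
Week 2: $357.13 +$17.00 interest = $374.13; pay $224.98 → $149.15
Week 3: $149.15 +$17.00 interest = $166.15; pay $166.15 → $0.00
Balance reaches $0.00 in week 3.

3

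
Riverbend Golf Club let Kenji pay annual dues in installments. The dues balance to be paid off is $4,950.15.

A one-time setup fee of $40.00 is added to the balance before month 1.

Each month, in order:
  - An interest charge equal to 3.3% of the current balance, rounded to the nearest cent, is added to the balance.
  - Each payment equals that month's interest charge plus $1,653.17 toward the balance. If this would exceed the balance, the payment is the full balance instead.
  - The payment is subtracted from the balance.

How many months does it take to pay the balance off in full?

4

# | Opening | Interest | Payment | End bal
1 | $4,990.15 | $164.67 | $1,817.84 | $3,336.98
2 | $3,336.98 | $110.12 | $1,763.29 | $1,683.81
3 | $1,683.81 | $55.57 | $1,708.74 | $30.64
4 | $30.64 | $1.01 | $31.65 | $0.00
Balance reaches $0.00 in month 4.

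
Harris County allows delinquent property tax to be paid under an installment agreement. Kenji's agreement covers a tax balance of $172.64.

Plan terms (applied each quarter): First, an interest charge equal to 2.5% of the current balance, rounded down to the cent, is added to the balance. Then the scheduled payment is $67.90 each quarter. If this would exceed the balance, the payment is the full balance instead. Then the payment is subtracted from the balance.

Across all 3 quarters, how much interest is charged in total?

Quarter 1: $172.64 +$4.31 interest = $176.95; pay $67.90 → $109.05
Quarter 2: $109.05 +$2.72 interest = $111.77; pay $67.90 → $43.87
Quarter 3: $43.87 +$1.09 interest = $44.96; pay $44.96 → $0.00
Total interest: $4.31 + $2.72 + $1.09 = $8.12

$8.12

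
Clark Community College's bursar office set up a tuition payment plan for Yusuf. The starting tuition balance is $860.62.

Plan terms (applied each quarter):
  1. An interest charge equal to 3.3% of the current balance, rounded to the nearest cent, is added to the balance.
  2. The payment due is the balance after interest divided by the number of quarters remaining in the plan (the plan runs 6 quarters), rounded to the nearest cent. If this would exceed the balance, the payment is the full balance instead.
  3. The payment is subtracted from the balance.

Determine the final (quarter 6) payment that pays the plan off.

$174.28

Quarter 1: opening $860.62; interest $28.40 → $889.02; payment $148.17; balance $740.85
Quarter 2: opening $740.85; interest $24.45 → $765.30; payment $153.06; balance $612.24
Quarter 3: opening $612.24; interest $20.20 → $632.44; payment $158.11; balance $474.33
Quarter 4: opening $474.33; interest $15.65 → $489.98; payment $163.33; balance $326.65
Quarter 5: opening $326.65; interest $10.78 → $337.43; payment $168.72; balance $168.71
Quarter 6: opening $168.71; interest $5.57 → $174.28; payment $174.28; balance $0.00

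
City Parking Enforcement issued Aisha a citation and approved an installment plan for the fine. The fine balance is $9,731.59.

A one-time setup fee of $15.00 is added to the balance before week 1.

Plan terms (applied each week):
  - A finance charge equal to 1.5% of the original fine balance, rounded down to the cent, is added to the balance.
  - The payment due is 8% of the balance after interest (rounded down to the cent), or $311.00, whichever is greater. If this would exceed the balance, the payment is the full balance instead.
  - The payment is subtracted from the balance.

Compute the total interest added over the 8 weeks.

$1,167.76

Week 1: $9,746.59 +$145.97 interest = $9,892.56; pay $791.40 → $9,101.16
Week 2: $9,101.16 +$145.97 interest = $9,247.13; pay $739.77 → $8,507.36
Week 3: $8,507.36 +$145.97 interest = $8,653.33; pay $692.26 → $7,961.07
Week 4: $7,961.07 +$145.97 interest = $8,107.04; pay $648.56 → $7,458.48
Week 5: $7,458.48 +$145.97 interest = $7,604.45; pay $608.35 → $6,996.10
Week 6: $6,996.10 +$145.97 interest = $7,142.07; pay $571.36 → $6,570.71
Week 7: $6,570.71 +$145.97 interest = $6,716.68; pay $537.33 → $6,179.35
Week 8: $6,179.35 +$145.97 interest = $6,325.32; pay $506.02 → $5,819.30
Total interest: $145.97 + $145.97 + $145.97 + $145.97 + $145.97 + $145.97 + $145.97 + $145.97 = $1,167.76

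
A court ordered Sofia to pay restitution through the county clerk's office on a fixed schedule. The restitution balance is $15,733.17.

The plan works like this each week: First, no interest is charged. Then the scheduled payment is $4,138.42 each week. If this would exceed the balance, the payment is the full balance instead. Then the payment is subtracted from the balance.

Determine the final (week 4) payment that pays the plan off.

Week 1: $15,733.17 − $4,138.42 → $11,594.75
Week 2: $11,594.75 − $4,138.42 → $7,456.33
Week 3: $7,456.33 − $4,138.42 → $3,317.91
Week 4: $3,317.91 − $3,317.91 → $0.00

$3,317.91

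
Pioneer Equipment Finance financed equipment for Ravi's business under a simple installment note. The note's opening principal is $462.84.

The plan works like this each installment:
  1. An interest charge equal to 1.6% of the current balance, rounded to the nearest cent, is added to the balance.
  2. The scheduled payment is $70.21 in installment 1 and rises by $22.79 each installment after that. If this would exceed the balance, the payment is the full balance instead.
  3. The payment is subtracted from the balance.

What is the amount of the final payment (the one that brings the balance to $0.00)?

$68.41

Installment 1: opening $462.84; interest $7.41 → $470.25; payment $70.21; balance $400.04
Installment 2: opening $400.04; interest $6.40 → $406.44; payment $93.00; balance $313.44
Installment 3: opening $313.44; interest $5.02 → $318.46; payment $115.79; balance $202.67
Installment 4: opening $202.67; interest $3.24 → $205.91; payment $138.58; balance $67.33
Installment 5: opening $67.33; interest $1.08 → $68.41; payment $68.41; balance $0.00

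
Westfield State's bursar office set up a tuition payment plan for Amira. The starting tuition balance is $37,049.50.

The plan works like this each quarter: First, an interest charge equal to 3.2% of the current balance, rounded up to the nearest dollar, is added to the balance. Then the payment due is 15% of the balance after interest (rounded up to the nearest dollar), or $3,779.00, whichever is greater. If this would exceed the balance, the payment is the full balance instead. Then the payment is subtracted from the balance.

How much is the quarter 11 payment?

$1,997.50

Quarter 1: opening $37,049.50; interest $1,186.00 → $38,235.50; payment $5,736.00; balance $32,499.50
Quarter 2: opening $32,499.50; interest $1,040.00 → $33,539.50; payment $5,031.00; balance $28,508.50
Quarter 3: opening $28,508.50; interest $913.00 → $29,421.50; payment $4,414.00; balance $25,007.50
Quarter 4: opening $25,007.50; interest $801.00 → $25,808.50; payment $3,872.00; balance $21,936.50
Quarter 5: opening $21,936.50; interest $702.00 → $22,638.50; payment $3,779.00; balance $18,859.50
Quarter 6: opening $18,859.50; interest $604.00 → $19,463.50; payment $3,779.00; balance $15,684.50
Quarter 7: opening $15,684.50; interest $502.00 → $16,186.50; payment $3,779.00; balance $12,407.50
Quarter 8: opening $12,407.50; interest $398.00 → $12,805.50; payment $3,779.00; balance $9,026.50
Quarter 9: opening $9,026.50; interest $289.00 → $9,315.50; payment $3,779.00; balance $5,536.50
Quarter 10: opening $5,536.50; interest $178.00 → $5,714.50; payment $3,779.00; balance $1,935.50
Quarter 11: opening $1,935.50; interest $62.00 → $1,997.50; payment $1,997.50; balance $0.00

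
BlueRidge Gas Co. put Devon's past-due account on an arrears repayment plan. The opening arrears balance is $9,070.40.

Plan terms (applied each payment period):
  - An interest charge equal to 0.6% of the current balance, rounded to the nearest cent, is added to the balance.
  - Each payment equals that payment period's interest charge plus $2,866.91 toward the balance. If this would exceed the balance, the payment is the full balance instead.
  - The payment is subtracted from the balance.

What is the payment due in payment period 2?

Payment period 1: opening $9,070.40; interest $54.42 → $9,124.82; payment $2,921.33; balance $6,203.49
Payment period 2: opening $6,203.49; interest $37.22 → $6,240.71; payment $2,904.13; balance $3,336.58

$2,904.13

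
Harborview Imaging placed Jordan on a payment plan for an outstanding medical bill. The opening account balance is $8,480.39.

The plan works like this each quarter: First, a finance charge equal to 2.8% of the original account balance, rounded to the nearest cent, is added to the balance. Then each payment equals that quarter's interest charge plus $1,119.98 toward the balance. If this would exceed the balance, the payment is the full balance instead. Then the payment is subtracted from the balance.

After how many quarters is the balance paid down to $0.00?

8

# | Opening | Interest | Payment | End bal
1 | $8,480.39 | $237.45 | $1,357.43 | $7,360.41
2 | $7,360.41 | $237.45 | $1,357.43 | $6,240.43
3 | $6,240.43 | $237.45 | $1,357.43 | $5,120.45
4 | $5,120.45 | $237.45 | $1,357.43 | $4,000.47
5 | $4,000.47 | $237.45 | $1,357.43 | $2,880.49
6 | $2,880.49 | $237.45 | $1,357.43 | $1,760.51
7 | $1,760.51 | $237.45 | $1,357.43 | $640.53
8 | $640.53 | $237.45 | $877.98 | $0.00
Balance reaches $0.00 in quarter 8.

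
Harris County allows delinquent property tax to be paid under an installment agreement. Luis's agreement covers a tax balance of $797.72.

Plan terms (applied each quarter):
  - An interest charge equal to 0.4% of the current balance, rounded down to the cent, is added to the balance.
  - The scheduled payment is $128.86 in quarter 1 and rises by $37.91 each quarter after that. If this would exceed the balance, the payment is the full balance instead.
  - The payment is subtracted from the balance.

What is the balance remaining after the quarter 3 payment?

Quarter 1: opening $797.72; interest $3.19 → $800.91; payment $128.86; balance $672.05
Quarter 2: opening $672.05; interest $2.68 → $674.73; payment $166.77; balance $507.96
Quarter 3: opening $507.96; interest $2.03 → $509.99; payment $204.68; balance $305.31

$305.31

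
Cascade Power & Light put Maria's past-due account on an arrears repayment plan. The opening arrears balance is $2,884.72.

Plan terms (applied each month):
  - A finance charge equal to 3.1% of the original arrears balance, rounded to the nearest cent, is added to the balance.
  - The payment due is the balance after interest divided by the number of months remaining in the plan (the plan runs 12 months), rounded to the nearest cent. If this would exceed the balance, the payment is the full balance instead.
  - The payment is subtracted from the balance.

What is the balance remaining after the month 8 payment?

$1,326.40

Month 1: opening $2,884.72; interest $89.43 → $2,974.15; payment $247.85; balance $2,726.30
Month 2: opening $2,726.30; interest $89.43 → $2,815.73; payment $255.98; balance $2,559.75
Month 3: opening $2,559.75; interest $89.43 → $2,649.18; payment $264.92; balance $2,384.26
Month 4: opening $2,384.26; interest $89.43 → $2,473.69; payment $274.85; balance $2,198.84
Month 5: opening $2,198.84; interest $89.43 → $2,288.27; payment $286.03; balance $2,002.24
Month 6: opening $2,002.24; interest $89.43 → $2,091.67; payment $298.81; balance $1,792.86
Month 7: opening $1,792.86; interest $89.43 → $1,882.29; payment $313.72; balance $1,568.57
Month 8: opening $1,568.57; interest $89.43 → $1,658.00; payment $331.60; balance $1,326.40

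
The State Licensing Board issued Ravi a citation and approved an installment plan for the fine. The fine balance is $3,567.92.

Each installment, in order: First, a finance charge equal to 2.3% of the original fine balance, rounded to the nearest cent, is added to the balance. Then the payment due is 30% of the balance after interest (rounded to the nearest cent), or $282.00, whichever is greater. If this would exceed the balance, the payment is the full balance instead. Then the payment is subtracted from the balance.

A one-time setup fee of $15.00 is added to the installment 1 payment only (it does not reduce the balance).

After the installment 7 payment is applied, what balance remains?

Installment 1: $3,567.92 +$82.06 interest = $3,649.98; pay $1,094.99 (+ $15.00 fee) → $2,554.99
Installment 2: $2,554.99 +$82.06 interest = $2,637.05; pay $791.12 → $1,845.93
Installment 3: $1,845.93 +$82.06 interest = $1,927.99; pay $578.40 → $1,349.59
Installment 4: $1,349.59 +$82.06 interest = $1,431.65; pay $429.50 → $1,002.15
Installment 5: $1,002.15 +$82.06 interest = $1,084.21; pay $325.26 → $758.95
Installment 6: $758.95 +$82.06 interest = $841.01; pay $282.00 → $559.01
Installment 7: $559.01 +$82.06 interest = $641.07; pay $282.00 → $359.07

$359.07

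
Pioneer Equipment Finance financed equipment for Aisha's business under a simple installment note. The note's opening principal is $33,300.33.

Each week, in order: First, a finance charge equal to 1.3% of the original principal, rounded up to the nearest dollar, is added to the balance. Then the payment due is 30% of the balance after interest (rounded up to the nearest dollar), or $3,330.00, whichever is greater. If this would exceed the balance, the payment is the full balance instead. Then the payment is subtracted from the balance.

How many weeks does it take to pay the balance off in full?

Week 1: opening $33,300.33; interest $433.00 → $33,733.33; payment $10,120.00; balance $23,613.33
Week 2: opening $23,613.33; interest $433.00 → $24,046.33; payment $7,214.00; balance $16,832.33
Week 3: opening $16,832.33; interest $433.00 → $17,265.33; payment $5,180.00; balance $12,085.33
Week 4: opening $12,085.33; interest $433.00 → $12,518.33; payment $3,756.00; balance $8,762.33
Week 5: opening $8,762.33; interest $433.00 → $9,195.33; payment $3,330.00; balance $5,865.33
Week 6: opening $5,865.33; interest $433.00 → $6,298.33; payment $3,330.00; balance $2,968.33
Week 7: opening $2,968.33; interest $433.00 → $3,401.33; payment $3,330.00; balance $71.33
Week 8: opening $71.33; interest $433.00 → $504.33; payment $504.33; balance $0.00
Balance reaches $0.00 in week 8.

8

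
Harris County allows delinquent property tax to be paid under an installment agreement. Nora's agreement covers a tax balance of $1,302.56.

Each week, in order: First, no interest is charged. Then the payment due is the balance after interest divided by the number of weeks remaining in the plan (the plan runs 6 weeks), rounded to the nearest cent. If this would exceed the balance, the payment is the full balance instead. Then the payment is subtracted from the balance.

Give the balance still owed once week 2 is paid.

$868.38

Week 1: $1,302.56 − $217.09 → $1,085.47
Week 2: $1,085.47 − $217.09 → $868.38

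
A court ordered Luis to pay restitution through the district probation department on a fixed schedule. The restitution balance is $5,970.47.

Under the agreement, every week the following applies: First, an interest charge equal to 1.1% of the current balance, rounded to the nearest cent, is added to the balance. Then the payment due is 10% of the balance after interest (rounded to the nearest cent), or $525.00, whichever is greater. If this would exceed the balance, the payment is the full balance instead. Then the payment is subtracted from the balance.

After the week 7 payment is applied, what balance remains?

$2,537.58

# | Opening | Interest | Payment | End bal
1 | $5,970.47 | $65.68 | $603.62 | $5,432.53
2 | $5,432.53 | $59.76 | $549.23 | $4,943.06
3 | $4,943.06 | $54.37 | $525.00 | $4,472.43
4 | $4,472.43 | $49.20 | $525.00 | $3,996.63
5 | $3,996.63 | $43.96 | $525.00 | $3,515.59
6 | $3,515.59 | $38.67 | $525.00 | $3,029.26
7 | $3,029.26 | $33.32 | $525.00 | $2,537.58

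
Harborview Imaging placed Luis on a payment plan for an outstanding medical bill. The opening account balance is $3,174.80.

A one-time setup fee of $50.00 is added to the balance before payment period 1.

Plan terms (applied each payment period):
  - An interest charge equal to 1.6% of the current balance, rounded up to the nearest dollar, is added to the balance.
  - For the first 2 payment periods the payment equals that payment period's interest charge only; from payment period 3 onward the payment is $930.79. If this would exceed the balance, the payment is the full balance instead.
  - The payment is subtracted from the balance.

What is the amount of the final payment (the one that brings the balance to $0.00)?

Payment period 1: $3,224.80 +$52.00 interest = $3,276.80; pay $52.00 → $3,224.80
Payment period 2: $3,224.80 +$52.00 interest = $3,276.80; pay $52.00 → $3,224.80
Payment period 3: $3,224.80 +$52.00 interest = $3,276.80; pay $930.79 → $2,346.01
Payment period 4: $2,346.01 +$38.00 interest = $2,384.01; pay $930.79 → $1,453.22
Payment period 5: $1,453.22 +$24.00 interest = $1,477.22; pay $930.79 → $546.43
Payment period 6: $546.43 +$9.00 interest = $555.43; pay $555.43 → $0.00

$555.43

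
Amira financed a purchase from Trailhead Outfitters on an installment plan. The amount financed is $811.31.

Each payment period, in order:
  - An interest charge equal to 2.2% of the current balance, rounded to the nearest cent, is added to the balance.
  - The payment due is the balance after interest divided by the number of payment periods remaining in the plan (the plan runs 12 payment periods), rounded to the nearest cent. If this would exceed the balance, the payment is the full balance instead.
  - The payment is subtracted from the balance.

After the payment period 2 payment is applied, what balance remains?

Payment period 1: opening $811.31; interest $17.85 → $829.16; payment $69.10; balance $760.06
Payment period 2: opening $760.06; interest $16.72 → $776.78; payment $70.62; balance $706.16

$706.16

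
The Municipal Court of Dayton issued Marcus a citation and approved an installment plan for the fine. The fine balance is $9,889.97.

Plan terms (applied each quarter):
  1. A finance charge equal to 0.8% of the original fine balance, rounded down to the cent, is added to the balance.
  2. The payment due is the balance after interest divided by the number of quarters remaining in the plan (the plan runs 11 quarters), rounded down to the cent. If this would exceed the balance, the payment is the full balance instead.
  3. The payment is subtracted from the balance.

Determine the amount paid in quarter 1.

Quarter 1: opening $9,889.97; interest $79.11 → $9,969.08; payment $906.28; balance $9,062.80

$906.28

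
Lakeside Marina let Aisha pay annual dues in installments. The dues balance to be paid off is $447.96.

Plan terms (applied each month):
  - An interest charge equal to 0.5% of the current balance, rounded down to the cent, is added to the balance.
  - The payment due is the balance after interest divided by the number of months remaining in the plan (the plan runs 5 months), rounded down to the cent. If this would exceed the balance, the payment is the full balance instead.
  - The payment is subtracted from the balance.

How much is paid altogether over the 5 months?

Month 1: $447.96 +$2.23 interest = $450.19; pay $90.03 → $360.16
Month 2: $360.16 +$1.80 interest = $361.96; pay $90.49 → $271.47
Month 3: $271.47 +$1.35 interest = $272.82; pay $90.94 → $181.88
Month 4: $181.88 +$0.90 interest = $182.78; pay $91.39 → $91.39
Month 5: $91.39 +$0.45 interest = $91.84; pay $91.84 → $0.00
Total paid: $454.69

$454.69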